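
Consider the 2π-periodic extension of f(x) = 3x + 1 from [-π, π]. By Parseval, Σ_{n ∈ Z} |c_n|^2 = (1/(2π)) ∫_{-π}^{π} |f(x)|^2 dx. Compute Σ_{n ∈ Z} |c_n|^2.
Σ |c_n|^2 = 3π^2 + 1

Expand and integrate term by term over [-π, π]:
  ∫ (3x)^2 dx = 9·(2π^3/3); ∫ 2·3·(1)·x dx = 0 (odd integrand); ∫ 1^2 dx = 1·2π.
So (1/(2π)) ∫_{-π}^{π} (3x + 1)^2 dx = 9π^2/3 + 1 = 3π^2 + 1.
Parseval ⇒ Σ |c_n|^2 = 3π^2 + 1.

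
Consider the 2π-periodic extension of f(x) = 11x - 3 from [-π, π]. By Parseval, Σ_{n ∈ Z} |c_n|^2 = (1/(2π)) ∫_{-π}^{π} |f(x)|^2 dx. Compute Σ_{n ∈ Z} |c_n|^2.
Σ |c_n|^2 = 121π^2/3 + 9

Expand and integrate term by term over [-π, π]:
  ∫ (11x)^2 dx = 121·(2π^3/3); ∫ 2·11·(-3)·x dx = 0 (odd integrand); ∫ (-3)^2 dx = 9·2π.
So (1/(2π)) ∫_{-π}^{π} (11x - 3)^2 dx = 121π^2/3 + 9 = 121π^2/3 + 9.
Parseval ⇒ Σ |c_n|^2 = 121π^2/3 + 9.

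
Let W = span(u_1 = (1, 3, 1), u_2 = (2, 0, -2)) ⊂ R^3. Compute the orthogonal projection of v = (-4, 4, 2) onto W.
proj_W(v) = (-23/11, 30/11, 43/11)

Set up U = [u_1 | ... | u_2] ∈ R^(3×2). The projector onto W = col(U) is P = U (U^T U)^(-1) U^T.
Compute U^T U =
  [11, 0]
  [0, 8],
and U^T v = (10, -12).
Solve U^T U · c = U^T v for the coefficients: c = (10/11, -3/2). The projection is proj_W(v) = U c.
Check: (v - proj_W(v)) · u_1 = 0  (should be 0).
Check: (v - proj_W(v)) · u_2 = 0  (should be 0).
Result: proj_W(v) = (-23/11, 30/11, 43/11).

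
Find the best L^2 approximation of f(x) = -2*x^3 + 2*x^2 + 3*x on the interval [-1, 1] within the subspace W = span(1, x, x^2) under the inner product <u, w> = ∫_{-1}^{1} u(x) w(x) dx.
g(x) = 2*x^2 + 9*x/5

The best approximation g ∈ W is the orthogonal projection of f onto W. Writing g = a_0 + a_1 x + a_2 x^2, the coefficients solve the normal equations G · a = b where
  G_{ij} = <φ_i, φ_j> and b_i = <f, φ_i>, with φ_0 = 1, φ_1 = x, φ_2 = x^2.
G =
  [2, 0, 2/3]
  [0, 2/3, 0]
  [2/3, 0, 2/5],
b = (4/3, 6/5, 4/5).
Solving gives a_0 = 0, a_1 = 9/5, a_2 = 2, so
  g(x) = 2*x^2 + 9*x/5.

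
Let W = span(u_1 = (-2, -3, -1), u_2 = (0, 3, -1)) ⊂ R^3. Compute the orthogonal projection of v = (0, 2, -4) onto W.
proj_W(v) = (-30/19, 48/19, -46/19)

Set up U = [u_1 | ... | u_2] ∈ R^(3×2). The projector onto W = col(U) is P = U (U^T U)^(-1) U^T.
Compute U^T U =
  [14, -8]
  [-8, 10],
and U^T v = (-2, 10).
Solve U^T U · c = U^T v for the coefficients: c = (15/19, 31/19). The projection is proj_W(v) = U c.
Check: (v - proj_W(v)) · u_1 = 0  (should be 0).
Check: (v - proj_W(v)) · u_2 = 0  (should be 0).
Result: proj_W(v) = (-30/19, 48/19, -46/19).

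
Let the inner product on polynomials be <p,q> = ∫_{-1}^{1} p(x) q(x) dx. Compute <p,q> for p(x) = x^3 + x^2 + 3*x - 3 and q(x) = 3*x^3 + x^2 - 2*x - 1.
<p,q> = 356/105

Expand the product: p(x)·q(x) = 3*x^6 + 4*x^5 + 8*x^4 - 9*x^3 - 10*x^2 + 3*x + 3.
∫_{-1}^{1} of each monomial x^k gives [2/(k+1) if k even, 0 if k odd]. Integrating term-by-term (or equivalently evaluating the antiderivative F(x) = 3*x^7/7 + 2*x^6/3 + 8*x^5/5 - 9*x^4/4 - 10*x^3/3 + 3*x^2/2 + 3*x at the endpoints):
  F(1) − F(−1) = 677/420 − (-249/140) = 356/105.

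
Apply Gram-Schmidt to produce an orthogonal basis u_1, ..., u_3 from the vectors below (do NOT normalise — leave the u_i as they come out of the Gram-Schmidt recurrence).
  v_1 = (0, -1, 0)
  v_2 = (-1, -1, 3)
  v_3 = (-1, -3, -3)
Orthogonal basis:
  u_1 = (0, -1, 0)
  u_2 = (-1, 0, 3)
  u_3 = (-9/5, 0, -3/5)

Apply the Gram-Schmidt recurrence
  u_1 = v_1
  u_i = v_i − Σ_{j<i} ((v_i · u_j) / (u_j · u_j)) · u_j.

Step by step this gives:
  u_1 = (0, -1, 0)
  u_2 = (-1, 0, 3)
  u_3 = (-9/5, 0, -3/5)

Orthogonality check:
  u_2 · u_1 = 0 (should be 0)
  u_3 · u_1 = 0 (should be 0)
  u_3 · u_2 = 0 (should be 0)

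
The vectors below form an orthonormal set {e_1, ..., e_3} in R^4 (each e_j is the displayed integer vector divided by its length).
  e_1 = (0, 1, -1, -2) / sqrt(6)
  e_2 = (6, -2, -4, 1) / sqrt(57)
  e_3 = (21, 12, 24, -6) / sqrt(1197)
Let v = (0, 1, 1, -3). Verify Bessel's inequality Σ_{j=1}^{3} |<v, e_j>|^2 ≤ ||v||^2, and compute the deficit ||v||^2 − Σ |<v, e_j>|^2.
Σ |<v, e_j>|^2 = 69/7; ||v||^2 = 11; deficit = 8/7

Write each e_j = u_j / sqrt(<u_j, u_j>) where u_j is the displayed integer vector. Then <v, e_j> = <v, u_j> / sqrt(<u_j, u_j>), so |<v, e_j>|^2 = <v, u_j>^2 / <u_j, u_j>.
Coefficients: <v, e_1> = 6/sqrt(6), <v, e_2> = -9/sqrt(57), <v, e_3> = 54/sqrt(1197).
Square and sum: Σ |<v, e_j>|^2 = 69/7.
Compute ||v||^2 = v·v = 11.
Deficit = 11 − 69/7 = 8/7 ≥ 0, confirming Bessel's inequality. (The deficit equals ||v − Σ <v,e_j> e_j||^2, the squared distance from v to span{e_j}.)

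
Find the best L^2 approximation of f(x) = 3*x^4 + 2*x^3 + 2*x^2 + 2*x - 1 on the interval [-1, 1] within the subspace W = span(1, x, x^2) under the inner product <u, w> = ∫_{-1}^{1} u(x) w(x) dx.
g(x) = 32*x^2/7 + 16*x/5 - 44/35

The best approximation g ∈ W is the orthogonal projection of f onto W. Writing g = a_0 + a_1 x + a_2 x^2, the coefficients solve the normal equations G · a = b where
  G_{ij} = <φ_i, φ_j> and b_i = <f, φ_i>, with φ_0 = 1, φ_1 = x, φ_2 = x^2.
G =
  [2, 0, 2/3]
  [0, 2/3, 0]
  [2/3, 0, 2/5],
b = (8/15, 32/15, 104/105).
Solving gives a_0 = -44/35, a_1 = 16/5, a_2 = 32/7, so
  g(x) = 32*x^2/7 + 16*x/5 - 44/35.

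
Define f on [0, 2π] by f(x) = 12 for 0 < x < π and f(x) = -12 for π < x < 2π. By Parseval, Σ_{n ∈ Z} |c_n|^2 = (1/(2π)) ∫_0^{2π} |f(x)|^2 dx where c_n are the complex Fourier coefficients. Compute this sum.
Σ |c_n|^2 = 144

Parseval equates the L^2 energy of f (normalised by 1/(2π)) with the ℓ^2 sum of its Fourier coefficients: (1/(2π)) ∫_0^{2π} |f|^2 = Σ |c_n|^2.
Compute the left side: (1/(2π)) [∫_0^π 12^2 dx + ∫_π^{2π} (-12)^2 dx] = (1/(2π)) · (144π + 144π) = (144 + 144)/2 = 144.
So Σ_{n ∈ Z} |c_n|^2 = 144.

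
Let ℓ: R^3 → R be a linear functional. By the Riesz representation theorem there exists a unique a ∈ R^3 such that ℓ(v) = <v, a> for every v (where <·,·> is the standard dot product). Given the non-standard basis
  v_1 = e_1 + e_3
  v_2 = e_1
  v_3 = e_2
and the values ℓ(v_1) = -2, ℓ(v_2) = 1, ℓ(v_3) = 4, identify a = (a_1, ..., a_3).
a = (1, 4, -3)

Write a = (a_1, ..., a_3) in the standard basis. For each basis vector v_i, ℓ(v_i) = <v_i, a> is a linear equation in the a_j's. Collect the n equations into a matrix system V a = ℓ, where row i of V is v_i (expressed in the standard basis). Since V is invertible (lower-triangular with 1s on the diagonal, up to permutation), solve by back-substitution:
  V =
[[1, 0, 1],
 [1, 0, 0],
 [0, 1, 0]]
  V a = (-2, 1, 4)
Solving gives a = (1, 4, -3).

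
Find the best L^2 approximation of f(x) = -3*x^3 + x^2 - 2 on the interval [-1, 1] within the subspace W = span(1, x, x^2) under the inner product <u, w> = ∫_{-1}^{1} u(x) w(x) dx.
g(x) = x^2 - 9*x/5 - 2

The best approximation g ∈ W is the orthogonal projection of f onto W. Writing g = a_0 + a_1 x + a_2 x^2, the coefficients solve the normal equations G · a = b where
  G_{ij} = <φ_i, φ_j> and b_i = <f, φ_i>, with φ_0 = 1, φ_1 = x, φ_2 = x^2.
G =
  [2, 0, 2/3]
  [0, 2/3, 0]
  [2/3, 0, 2/5],
b = (-10/3, -6/5, -14/15).
Solving gives a_0 = -2, a_1 = -9/5, a_2 = 1, so
  g(x) = x^2 - 9*x/5 - 2.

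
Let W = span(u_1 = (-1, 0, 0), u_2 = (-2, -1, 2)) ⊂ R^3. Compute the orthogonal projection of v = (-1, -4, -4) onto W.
proj_W(v) = (-1, 4/5, -8/5)

Set up U = [u_1 | ... | u_2] ∈ R^(3×2). The projector onto W = col(U) is P = U (U^T U)^(-1) U^T.
Compute U^T U =
  [1, 2]
  [2, 9],
and U^T v = (1, -2).
Solve U^T U · c = U^T v for the coefficients: c = (13/5, -4/5). The projection is proj_W(v) = U c.
Check: (v - proj_W(v)) · u_1 = 0  (should be 0).
Check: (v - proj_W(v)) · u_2 = 0  (should be 0).
Result: proj_W(v) = (-1, 4/5, -8/5).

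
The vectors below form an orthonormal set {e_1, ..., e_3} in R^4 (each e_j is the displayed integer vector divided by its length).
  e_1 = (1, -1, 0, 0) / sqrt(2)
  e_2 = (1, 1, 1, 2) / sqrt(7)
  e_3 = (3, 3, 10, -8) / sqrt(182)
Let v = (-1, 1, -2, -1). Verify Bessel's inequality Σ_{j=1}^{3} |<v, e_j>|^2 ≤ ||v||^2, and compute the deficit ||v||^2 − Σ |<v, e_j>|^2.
Σ |<v, e_j>|^2 = 66/13; ||v||^2 = 7; deficit = 25/13

Write each e_j = u_j / sqrt(<u_j, u_j>) where u_j is the displayed integer vector. Then <v, e_j> = <v, u_j> / sqrt(<u_j, u_j>), so |<v, e_j>|^2 = <v, u_j>^2 / <u_j, u_j>.
Coefficients: <v, e_1> = -2/sqrt(2), <v, e_2> = -4/sqrt(7), <v, e_3> = -12/sqrt(182).
Square and sum: Σ |<v, e_j>|^2 = 66/13.
Compute ||v||^2 = v·v = 7.
Deficit = 7 − 66/13 = 25/13 ≥ 0, confirming Bessel's inequality. (The deficit equals ||v − Σ <v,e_j> e_j||^2, the squared distance from v to span{e_j}.)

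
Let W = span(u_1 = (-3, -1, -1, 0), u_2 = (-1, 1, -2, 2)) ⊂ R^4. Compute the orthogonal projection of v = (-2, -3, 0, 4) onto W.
proj_W(v) = (-227/94, -21/94, -72/47, 41/47)

Set up U = [u_1 | ... | u_2] ∈ R^(4×2). The projector onto W = col(U) is P = U (U^T U)^(-1) U^T.
Compute U^T U =
  [11, 4]
  [4, 10],
and U^T v = (9, 7).
Solve U^T U · c = U^T v for the coefficients: c = (31/47, 41/94). The projection is proj_W(v) = U c.
Check: (v - proj_W(v)) · u_1 = 0  (should be 0).
Check: (v - proj_W(v)) · u_2 = 0  (should be 0).
Result: proj_W(v) = (-227/94, -21/94, -72/47, 41/47).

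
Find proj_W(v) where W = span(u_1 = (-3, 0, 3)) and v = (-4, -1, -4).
proj_W(v) = (0, 0, 0)

Set up U = [u_1 | ... | u_1] ∈ R^(3×1). The projector onto W = col(U) is P = U (U^T U)^(-1) U^T.
Compute U^T U =
  [18],
and U^T v = (0).
Solve U^T U · c = U^T v for the coefficients: c = (0). The projection is proj_W(v) = U c.
Check: (v - proj_W(v)) · u_1 = 0  (should be 0).
Result: proj_W(v) = (0, 0, 0).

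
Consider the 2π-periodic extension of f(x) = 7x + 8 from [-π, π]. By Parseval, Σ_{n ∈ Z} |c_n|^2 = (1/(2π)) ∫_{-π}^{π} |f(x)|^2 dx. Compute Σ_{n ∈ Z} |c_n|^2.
Σ |c_n|^2 = 49π^2/3 + 64

Expand and integrate term by term over [-π, π]:
  ∫ (7x)^2 dx = 49·(2π^3/3); ∫ 2·7·(8)·x dx = 0 (odd integrand); ∫ 8^2 dx = 64·2π.
So (1/(2π)) ∫_{-π}^{π} (7x + 8)^2 dx = 49π^2/3 + 64 = 49π^2/3 + 64.
Parseval ⇒ Σ |c_n|^2 = 49π^2/3 + 64.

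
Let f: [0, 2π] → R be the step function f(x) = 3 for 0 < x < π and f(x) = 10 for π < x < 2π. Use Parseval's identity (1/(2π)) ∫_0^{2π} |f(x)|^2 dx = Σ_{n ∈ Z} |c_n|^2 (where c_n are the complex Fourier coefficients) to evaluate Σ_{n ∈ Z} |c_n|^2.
Σ |c_n|^2 = 109/2

Parseval equates the L^2 energy of f (normalised by 1/(2π)) with the ℓ^2 sum of its Fourier coefficients: (1/(2π)) ∫_0^{2π} |f|^2 = Σ |c_n|^2.
Compute the left side: (1/(2π)) [∫_0^π 3^2 dx + ∫_π^{2π} 10^2 dx] = (1/(2π)) · (9π + 100π) = (9 + 100)/2 = 109/2.
So Σ_{n ∈ Z} |c_n|^2 = 109/2.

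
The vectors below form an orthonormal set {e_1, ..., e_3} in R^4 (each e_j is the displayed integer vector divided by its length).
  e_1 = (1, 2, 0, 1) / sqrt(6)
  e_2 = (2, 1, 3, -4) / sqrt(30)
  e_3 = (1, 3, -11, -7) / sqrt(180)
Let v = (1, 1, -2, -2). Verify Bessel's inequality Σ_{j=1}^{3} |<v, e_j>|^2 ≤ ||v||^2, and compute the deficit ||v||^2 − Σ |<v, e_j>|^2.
Σ |<v, e_j>|^2 = 89/9; ||v||^2 = 10; deficit = 1/9

Write each e_j = u_j / sqrt(<u_j, u_j>) where u_j is the displayed integer vector. Then <v, e_j> = <v, u_j> / sqrt(<u_j, u_j>), so |<v, e_j>|^2 = <v, u_j>^2 / <u_j, u_j>.
Coefficients: <v, e_1> = 1/sqrt(6), <v, e_2> = 5/sqrt(30), <v, e_3> = 40/sqrt(180).
Square and sum: Σ |<v, e_j>|^2 = 89/9.
Compute ||v||^2 = v·v = 10.
Deficit = 10 − 89/9 = 1/9 ≥ 0, confirming Bessel's inequality. (The deficit equals ||v − Σ <v,e_j> e_j||^2, the squared distance from v to span{e_j}.)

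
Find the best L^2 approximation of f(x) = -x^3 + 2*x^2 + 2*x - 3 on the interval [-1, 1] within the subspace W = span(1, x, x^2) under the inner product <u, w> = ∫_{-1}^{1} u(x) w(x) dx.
g(x) = 2*x^2 + 7*x/5 - 3

The best approximation g ∈ W is the orthogonal projection of f onto W. Writing g = a_0 + a_1 x + a_2 x^2, the coefficients solve the normal equations G · a = b where
  G_{ij} = <φ_i, φ_j> and b_i = <f, φ_i>, with φ_0 = 1, φ_1 = x, φ_2 = x^2.
G =
  [2, 0, 2/3]
  [0, 2/3, 0]
  [2/3, 0, 2/5],
b = (-14/3, 14/15, -6/5).
Solving gives a_0 = -3, a_1 = 7/5, a_2 = 2, so
  g(x) = 2*x^2 + 7*x/5 - 3.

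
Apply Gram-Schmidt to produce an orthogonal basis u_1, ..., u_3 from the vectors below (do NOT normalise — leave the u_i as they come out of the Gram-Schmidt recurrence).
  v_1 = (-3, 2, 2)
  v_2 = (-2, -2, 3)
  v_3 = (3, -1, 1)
Orthogonal basis:
  u_1 = (-3, 2, 2)
  u_2 = (-10/17, -50/17, 35/17)
  u_3 = (14/9, 7/9, 14/9)

Apply the Gram-Schmidt recurrence
  u_1 = v_1
  u_i = v_i − Σ_{j<i} ((v_i · u_j) / (u_j · u_j)) · u_j.

Step by step this gives:
  u_1 = (-3, 2, 2)
  u_2 = (-10/17, -50/17, 35/17)
  u_3 = (14/9, 7/9, 14/9)

Orthogonality check:
  u_2 · u_1 = 0 (should be 0)
  u_3 · u_1 = 0 (should be 0)
  u_3 · u_2 = 0 (should be 0)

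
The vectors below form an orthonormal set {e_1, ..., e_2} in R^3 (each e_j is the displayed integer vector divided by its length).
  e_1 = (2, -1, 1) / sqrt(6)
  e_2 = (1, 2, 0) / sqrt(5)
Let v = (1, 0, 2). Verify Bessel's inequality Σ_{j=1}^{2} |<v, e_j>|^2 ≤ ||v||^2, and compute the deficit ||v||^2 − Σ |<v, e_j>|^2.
Σ |<v, e_j>|^2 = 43/15; ||v||^2 = 5; deficit = 32/15

Write each e_j = u_j / sqrt(<u_j, u_j>) where u_j is the displayed integer vector. Then <v, e_j> = <v, u_j> / sqrt(<u_j, u_j>), so |<v, e_j>|^2 = <v, u_j>^2 / <u_j, u_j>.
Coefficients: <v, e_1> = 4/sqrt(6), <v, e_2> = 1/sqrt(5).
Square and sum: Σ |<v, e_j>|^2 = 43/15.
Compute ||v||^2 = v·v = 5.
Deficit = 5 − 43/15 = 32/15 ≥ 0, confirming Bessel's inequality. (The deficit equals ||v − Σ <v,e_j> e_j||^2, the squared distance from v to span{e_j}.)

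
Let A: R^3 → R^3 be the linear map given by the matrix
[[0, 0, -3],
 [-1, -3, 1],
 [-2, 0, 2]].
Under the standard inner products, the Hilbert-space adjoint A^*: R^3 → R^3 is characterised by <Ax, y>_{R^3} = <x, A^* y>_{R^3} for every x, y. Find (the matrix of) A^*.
A^* = A^T =
[[0, -1, -2],
 [0, -3, 0],
 [-3, 1, 2]]

For real matrices with standard dot products, the defining identity <Ax, y> = <x, A^* y> gives (Ax)^T y = x^T (A^*) y, i.e. x^T A^T y = x^T (A^*) y. Since this holds for all x, y, we must have A^* = A^T. Therefore
A^* =
[[0, -1, -2],
 [0, -3, 0],
 [-3, 1, 2]].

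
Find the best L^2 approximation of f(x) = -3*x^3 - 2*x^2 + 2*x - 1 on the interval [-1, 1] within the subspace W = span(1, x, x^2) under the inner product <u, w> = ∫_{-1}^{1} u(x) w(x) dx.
g(x) = -2*x^2 + x/5 - 1

The best approximation g ∈ W is the orthogonal projection of f onto W. Writing g = a_0 + a_1 x + a_2 x^2, the coefficients solve the normal equations G · a = b where
  G_{ij} = <φ_i, φ_j> and b_i = <f, φ_i>, with φ_0 = 1, φ_1 = x, φ_2 = x^2.
G =
  [2, 0, 2/3]
  [0, 2/3, 0]
  [2/3, 0, 2/5],
b = (-10/3, 2/15, -22/15).
Solving gives a_0 = -1, a_1 = 1/5, a_2 = -2, so
  g(x) = -2*x^2 + x/5 - 1.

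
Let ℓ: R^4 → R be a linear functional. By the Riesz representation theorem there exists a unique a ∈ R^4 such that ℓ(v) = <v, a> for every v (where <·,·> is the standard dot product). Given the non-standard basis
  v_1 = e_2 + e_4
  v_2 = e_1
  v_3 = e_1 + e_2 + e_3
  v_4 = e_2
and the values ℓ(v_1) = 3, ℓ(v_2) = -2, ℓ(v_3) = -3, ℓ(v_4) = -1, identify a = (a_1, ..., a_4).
a = (-2, -1, 0, 4)

Write a = (a_1, ..., a_4) in the standard basis. For each basis vector v_i, ℓ(v_i) = <v_i, a> is a linear equation in the a_j's. Collect the n equations into a matrix system V a = ℓ, where row i of V is v_i (expressed in the standard basis). Since V is invertible (lower-triangular with 1s on the diagonal, up to permutation), solve by back-substitution:
  V =
[[0, 1, 0, 1],
 [1, 0, 0, 0],
 [1, 1, 1, 0],
 [0, 1, 0, 0]]
  V a = (3, -2, -3, -1)
Solving gives a = (-2, -1, 0, 4).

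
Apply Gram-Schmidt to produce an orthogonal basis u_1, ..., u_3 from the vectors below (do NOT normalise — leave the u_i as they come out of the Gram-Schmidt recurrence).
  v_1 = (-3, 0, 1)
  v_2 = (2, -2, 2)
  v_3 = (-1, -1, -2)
Orthogonal basis:
  u_1 = (-3, 0, 1)
  u_2 = (4/5, -2, 12/5)
  u_3 = (-11/26, -22/13, -33/26)

Apply the Gram-Schmidt recurrence
  u_1 = v_1
  u_i = v_i − Σ_{j<i} ((v_i · u_j) / (u_j · u_j)) · u_j.

Step by step this gives:
  u_1 = (-3, 0, 1)
  u_2 = (4/5, -2, 12/5)
  u_3 = (-11/26, -22/13, -33/26)

Orthogonality check:
  u_2 · u_1 = 0 (should be 0)
  u_3 · u_1 = 0 (should be 0)
  u_3 · u_2 = 0 (should be 0)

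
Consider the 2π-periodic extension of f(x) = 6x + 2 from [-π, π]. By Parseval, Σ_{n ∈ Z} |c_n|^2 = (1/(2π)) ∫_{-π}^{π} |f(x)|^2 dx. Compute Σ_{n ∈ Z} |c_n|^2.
Σ |c_n|^2 = 12π^2 + 4

Expand and integrate term by term over [-π, π]:
  ∫ (6x)^2 dx = 36·(2π^3/3); ∫ 2·6·(2)·x dx = 0 (odd integrand); ∫ 2^2 dx = 4·2π.
So (1/(2π)) ∫_{-π}^{π} (6x + 2)^2 dx = 36π^2/3 + 4 = 12π^2 + 4.
Parseval ⇒ Σ |c_n|^2 = 12π^2 + 4.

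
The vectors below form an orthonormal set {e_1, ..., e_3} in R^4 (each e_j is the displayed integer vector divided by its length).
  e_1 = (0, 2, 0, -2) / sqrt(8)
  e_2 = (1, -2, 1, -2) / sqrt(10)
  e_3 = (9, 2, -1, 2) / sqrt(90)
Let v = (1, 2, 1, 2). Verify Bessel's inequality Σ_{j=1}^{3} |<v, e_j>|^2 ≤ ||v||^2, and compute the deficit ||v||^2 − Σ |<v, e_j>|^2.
Σ |<v, e_j>|^2 = 58/9; ||v||^2 = 10; deficit = 32/9

Write each e_j = u_j / sqrt(<u_j, u_j>) where u_j is the displayed integer vector. Then <v, e_j> = <v, u_j> / sqrt(<u_j, u_j>), so |<v, e_j>|^2 = <v, u_j>^2 / <u_j, u_j>.
Coefficients: <v, e_1> = 0/sqrt(8), <v, e_2> = -6/sqrt(10), <v, e_3> = 16/sqrt(90).
Square and sum: Σ |<v, e_j>|^2 = 58/9.
Compute ||v||^2 = v·v = 10.
Deficit = 10 − 58/9 = 32/9 ≥ 0, confirming Bessel's inequality. (The deficit equals ||v − Σ <v,e_j> e_j||^2, the squared distance from v to span{e_j}.)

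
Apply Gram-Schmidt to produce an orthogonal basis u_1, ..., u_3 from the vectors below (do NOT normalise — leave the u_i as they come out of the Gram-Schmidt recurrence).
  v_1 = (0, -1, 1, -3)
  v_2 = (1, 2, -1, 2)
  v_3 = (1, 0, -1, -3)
Orthogonal basis:
  u_1 = (0, -1, 1, -3)
  u_2 = (1, 13/11, -2/11, -5/11)
  u_3 = (1/29, -12/29, -45/29, -11/29)

Apply the Gram-Schmidt recurrence
  u_1 = v_1
  u_i = v_i − Σ_{j<i} ((v_i · u_j) / (u_j · u_j)) · u_j.

Step by step this gives:
  u_1 = (0, -1, 1, -3)
  u_2 = (1, 13/11, -2/11, -5/11)
  u_3 = (1/29, -12/29, -45/29, -11/29)

Orthogonality check:
  u_2 · u_1 = 0 (should be 0)
  u_3 · u_1 = 0 (should be 0)
  u_3 · u_2 = 0 (should be 0)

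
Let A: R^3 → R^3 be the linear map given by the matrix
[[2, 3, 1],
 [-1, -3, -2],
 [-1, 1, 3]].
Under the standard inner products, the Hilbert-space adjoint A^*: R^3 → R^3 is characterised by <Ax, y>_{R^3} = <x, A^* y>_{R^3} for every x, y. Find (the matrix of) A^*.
A^* = A^T =
[[2, -1, -1],
 [3, -3, 1],
 [1, -2, 3]]

For real matrices with standard dot products, the defining identity <Ax, y> = <x, A^* y> gives (Ax)^T y = x^T (A^*) y, i.e. x^T A^T y = x^T (A^*) y. Since this holds for all x, y, we must have A^* = A^T. Therefore
A^* =
[[2, -1, -1],
 [3, -3, 1],
 [1, -2, 3]].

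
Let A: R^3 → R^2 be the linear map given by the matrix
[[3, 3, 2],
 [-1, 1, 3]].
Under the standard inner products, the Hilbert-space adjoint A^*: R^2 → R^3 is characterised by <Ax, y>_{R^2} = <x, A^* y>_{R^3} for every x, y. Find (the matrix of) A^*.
A^* = A^T =
[[3, -1],
 [3, 1],
 [2, 3]]

For real matrices with standard dot products, the defining identity <Ax, y> = <x, A^* y> gives (Ax)^T y = x^T (A^*) y, i.e. x^T A^T y = x^T (A^*) y. Since this holds for all x, y, we must have A^* = A^T. Therefore
A^* =
[[3, -1],
 [3, 1],
 [2, 3]].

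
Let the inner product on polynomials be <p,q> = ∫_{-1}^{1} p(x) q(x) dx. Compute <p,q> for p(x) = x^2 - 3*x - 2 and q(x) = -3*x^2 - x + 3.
<p,q> = -26/5

Expand the product: p(x)·q(x) = -3*x^4 + 8*x^3 + 12*x^2 - 7*x - 6.
∫_{-1}^{1} of each monomial x^k gives [2/(k+1) if k even, 0 if k odd]. Integrating term-by-term (or equivalently evaluating the antiderivative F(x) = -3*x^5/5 + 2*x^4 + 4*x^3 - 7*x^2/2 - 6*x at the endpoints):
  F(1) − F(−1) = -41/10 − (11/10) = -26/5.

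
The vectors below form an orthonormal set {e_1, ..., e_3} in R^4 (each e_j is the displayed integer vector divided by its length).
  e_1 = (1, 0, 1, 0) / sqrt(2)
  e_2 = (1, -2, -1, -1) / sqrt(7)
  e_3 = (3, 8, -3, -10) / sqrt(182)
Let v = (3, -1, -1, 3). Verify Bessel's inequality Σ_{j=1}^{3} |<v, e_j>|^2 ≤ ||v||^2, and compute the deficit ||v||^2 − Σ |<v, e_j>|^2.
Σ |<v, e_j>|^2 = 7; ||v||^2 = 20; deficit = 13

Write each e_j = u_j / sqrt(<u_j, u_j>) where u_j is the displayed integer vector. Then <v, e_j> = <v, u_j> / sqrt(<u_j, u_j>), so |<v, e_j>|^2 = <v, u_j>^2 / <u_j, u_j>.
Coefficients: <v, e_1> = 2/sqrt(2), <v, e_2> = 3/sqrt(7), <v, e_3> = -26/sqrt(182).
Square and sum: Σ |<v, e_j>|^2 = 7.
Compute ||v||^2 = v·v = 20.
Deficit = 20 − 7 = 13 ≥ 0, confirming Bessel's inequality. (The deficit equals ||v − Σ <v,e_j> e_j||^2, the squared distance from v to span{e_j}.)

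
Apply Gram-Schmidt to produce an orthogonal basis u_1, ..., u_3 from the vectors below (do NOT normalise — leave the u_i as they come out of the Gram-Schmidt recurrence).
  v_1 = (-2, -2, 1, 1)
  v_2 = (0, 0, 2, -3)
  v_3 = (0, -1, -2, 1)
Orthogonal basis:
  u_1 = (-2, -2, 1, 1)
  u_2 = (-1/5, -1/5, 21/10, -29/10)
  u_3 = (4/43, -39/43, -42/43, -28/43)

Apply the Gram-Schmidt recurrence
  u_1 = v_1
  u_i = v_i − Σ_{j<i} ((v_i · u_j) / (u_j · u_j)) · u_j.

Step by step this gives:
  u_1 = (-2, -2, 1, 1)
  u_2 = (-1/5, -1/5, 21/10, -29/10)
  u_3 = (4/43, -39/43, -42/43, -28/43)

Orthogonality check:
  u_2 · u_1 = 0 (should be 0)
  u_3 · u_1 = 0 (should be 0)
  u_3 · u_2 = 0 (should be 0)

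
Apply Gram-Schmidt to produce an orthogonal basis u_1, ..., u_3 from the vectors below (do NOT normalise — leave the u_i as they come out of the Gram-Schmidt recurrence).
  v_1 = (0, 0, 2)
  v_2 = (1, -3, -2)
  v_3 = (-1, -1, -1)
Orthogonal basis:
  u_1 = (0, 0, 2)
  u_2 = (1, -3, 0)
  u_3 = (-6/5, -2/5, 0)

Apply the Gram-Schmidt recurrence
  u_1 = v_1
  u_i = v_i − Σ_{j<i} ((v_i · u_j) / (u_j · u_j)) · u_j.

Step by step this gives:
  u_1 = (0, 0, 2)
  u_2 = (1, -3, 0)
  u_3 = (-6/5, -2/5, 0)

Orthogonality check:
  u_2 · u_1 = 0 (should be 0)
  u_3 · u_1 = 0 (should be 0)
  u_3 · u_2 = 0 (should be 0)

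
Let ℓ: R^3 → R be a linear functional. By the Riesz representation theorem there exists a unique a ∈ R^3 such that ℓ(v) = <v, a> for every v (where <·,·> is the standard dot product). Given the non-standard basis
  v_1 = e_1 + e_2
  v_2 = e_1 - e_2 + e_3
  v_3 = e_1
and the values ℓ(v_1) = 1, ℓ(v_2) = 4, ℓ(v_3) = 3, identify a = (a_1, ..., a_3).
a = (3, -2, -1)

Write a = (a_1, ..., a_3) in the standard basis. For each basis vector v_i, ℓ(v_i) = <v_i, a> is a linear equation in the a_j's. Collect the n equations into a matrix system V a = ℓ, where row i of V is v_i (expressed in the standard basis). Since V is invertible (lower-triangular with 1s on the diagonal, up to permutation), solve by back-substitution:
  V =
[[1, 1, 0],
 [1, -1, 1],
 [1, 0, 0]]
  V a = (1, 4, 3)
Solving gives a = (3, -2, -1).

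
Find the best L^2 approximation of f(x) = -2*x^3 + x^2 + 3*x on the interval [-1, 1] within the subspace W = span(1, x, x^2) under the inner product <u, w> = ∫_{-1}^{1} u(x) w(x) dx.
g(x) = x^2 + 9*x/5

The best approximation g ∈ W is the orthogonal projection of f onto W. Writing g = a_0 + a_1 x + a_2 x^2, the coefficients solve the normal equations G · a = b where
  G_{ij} = <φ_i, φ_j> and b_i = <f, φ_i>, with φ_0 = 1, φ_1 = x, φ_2 = x^2.
G =
  [2, 0, 2/3]
  [0, 2/3, 0]
  [2/3, 0, 2/5],
b = (2/3, 6/5, 2/5).
Solving gives a_0 = 0, a_1 = 9/5, a_2 = 1, so
  g(x) = x^2 + 9*x/5.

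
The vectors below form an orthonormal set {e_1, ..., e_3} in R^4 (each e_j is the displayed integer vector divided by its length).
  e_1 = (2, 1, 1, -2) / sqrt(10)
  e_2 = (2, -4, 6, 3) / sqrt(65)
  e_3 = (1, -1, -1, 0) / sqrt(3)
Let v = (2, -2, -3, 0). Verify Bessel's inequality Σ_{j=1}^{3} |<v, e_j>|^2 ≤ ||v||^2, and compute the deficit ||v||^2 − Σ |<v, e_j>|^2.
Σ |<v, e_j>|^2 = 1325/78; ||v||^2 = 17; deficit = 1/78

Write each e_j = u_j / sqrt(<u_j, u_j>) where u_j is the displayed integer vector. Then <v, e_j> = <v, u_j> / sqrt(<u_j, u_j>), so |<v, e_j>|^2 = <v, u_j>^2 / <u_j, u_j>.
Coefficients: <v, e_1> = -1/sqrt(10), <v, e_2> = -6/sqrt(65), <v, e_3> = 7/sqrt(3).
Square and sum: Σ |<v, e_j>|^2 = 1325/78.
Compute ||v||^2 = v·v = 17.
Deficit = 17 − 1325/78 = 1/78 ≥ 0, confirming Bessel's inequality. (The deficit equals ||v − Σ <v,e_j> e_j||^2, the squared distance from v to span{e_j}.)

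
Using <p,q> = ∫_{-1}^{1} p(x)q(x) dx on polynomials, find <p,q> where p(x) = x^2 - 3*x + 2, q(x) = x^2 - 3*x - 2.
<p,q> = -8/5

Expand the product: p(x)·q(x) = x^4 - 6*x^3 + 9*x^2 - 4.
∫_{-1}^{1} of each monomial x^k gives [2/(k+1) if k even, 0 if k odd]. Integrating term-by-term (or equivalently evaluating the antiderivative F(x) = x^5/5 - 3*x^4/2 + 3*x^3 - 4*x at the endpoints):
  F(1) − F(−1) = -23/10 − (-7/10) = -8/5.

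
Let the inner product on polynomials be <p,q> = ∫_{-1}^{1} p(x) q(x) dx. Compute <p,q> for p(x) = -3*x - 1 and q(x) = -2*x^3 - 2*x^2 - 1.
<p,q> = 86/15

Expand the product: p(x)·q(x) = 6*x^4 + 8*x^3 + 2*x^2 + 3*x + 1.
∫_{-1}^{1} of each monomial x^k gives [2/(k+1) if k even, 0 if k odd]. Integrating term-by-term (or equivalently evaluating the antiderivative F(x) = 6*x^5/5 + 2*x^4 + 2*x^3/3 + 3*x^2/2 + x at the endpoints):
  F(1) − F(−1) = 191/30 − (19/30) = 86/15.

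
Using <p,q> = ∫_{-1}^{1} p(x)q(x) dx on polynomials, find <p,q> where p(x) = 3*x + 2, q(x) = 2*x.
<p,q> = 4

Expand the product: p(x)·q(x) = 6*x^2 + 4*x.
∫_{-1}^{1} of each monomial x^k gives [2/(k+1) if k even, 0 if k odd]. Integrating term-by-term (or equivalently evaluating the antiderivative F(x) = 2*x^3 + 2*x^2 at the endpoints):
  F(1) − F(−1) = 4 − (0) = 4.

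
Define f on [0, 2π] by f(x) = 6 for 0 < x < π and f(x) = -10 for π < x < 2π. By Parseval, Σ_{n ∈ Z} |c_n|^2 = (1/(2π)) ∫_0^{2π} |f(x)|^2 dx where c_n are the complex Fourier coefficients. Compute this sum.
Σ |c_n|^2 = 68

Parseval equates the L^2 energy of f (normalised by 1/(2π)) with the ℓ^2 sum of its Fourier coefficients: (1/(2π)) ∫_0^{2π} |f|^2 = Σ |c_n|^2.
Compute the left side: (1/(2π)) [∫_0^π 6^2 dx + ∫_π^{2π} (-10)^2 dx] = (1/(2π)) · (36π + 100π) = (36 + 100)/2 = 68.
So Σ_{n ∈ Z} |c_n|^2 = 68.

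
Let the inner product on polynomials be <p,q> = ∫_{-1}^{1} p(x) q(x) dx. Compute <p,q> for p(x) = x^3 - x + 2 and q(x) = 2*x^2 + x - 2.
<p,q> = -28/5

Expand the product: p(x)·q(x) = 2*x^5 + x^4 - 4*x^3 + 3*x^2 + 4*x - 4.
∫_{-1}^{1} of each monomial x^k gives [2/(k+1) if k even, 0 if k odd]. Integrating term-by-term (or equivalently evaluating the antiderivative F(x) = x^6/3 + x^5/5 - x^4 + x^3 + 2*x^2 - 4*x at the endpoints):
  F(1) − F(−1) = -22/15 − (62/15) = -28/5.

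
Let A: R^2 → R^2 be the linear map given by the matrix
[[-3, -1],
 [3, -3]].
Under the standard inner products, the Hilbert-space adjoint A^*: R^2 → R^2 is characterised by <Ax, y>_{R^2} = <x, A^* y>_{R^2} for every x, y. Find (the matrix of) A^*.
A^* = A^T =
[[-3, 3],
 [-1, -3]]

For real matrices with standard dot products, the defining identity <Ax, y> = <x, A^* y> gives (Ax)^T y = x^T (A^*) y, i.e. x^T A^T y = x^T (A^*) y. Since this holds for all x, y, we must have A^* = A^T. Therefore
A^* =
[[-3, 3],
 [-1, -3]].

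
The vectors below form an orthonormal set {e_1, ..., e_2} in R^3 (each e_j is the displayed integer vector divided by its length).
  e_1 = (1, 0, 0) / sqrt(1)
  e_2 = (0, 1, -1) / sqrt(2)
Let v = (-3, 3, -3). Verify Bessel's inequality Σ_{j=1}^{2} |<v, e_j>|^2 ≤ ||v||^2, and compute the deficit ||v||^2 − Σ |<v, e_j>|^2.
Σ |<v, e_j>|^2 = 27; ||v||^2 = 27; deficit = 0

Write each e_j = u_j / sqrt(<u_j, u_j>) where u_j is the displayed integer vector. Then <v, e_j> = <v, u_j> / sqrt(<u_j, u_j>), so |<v, e_j>|^2 = <v, u_j>^2 / <u_j, u_j>.
Coefficients: <v, e_1> = -3/sqrt(1), <v, e_2> = 6/sqrt(2).
Square and sum: Σ |<v, e_j>|^2 = 27.
Compute ||v||^2 = v·v = 27.
Deficit = 27 − 27 = 0 ≥ 0, confirming Bessel's inequality. (The deficit equals ||v − Σ <v,e_j> e_j||^2, the squared distance from v to span{e_j}.)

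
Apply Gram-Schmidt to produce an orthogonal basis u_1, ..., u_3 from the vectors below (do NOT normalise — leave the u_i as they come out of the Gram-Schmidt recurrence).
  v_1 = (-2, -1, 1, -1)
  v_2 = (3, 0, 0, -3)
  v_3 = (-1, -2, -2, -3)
Orthogonal basis:
  u_1 = (-2, -1, 1, -1)
  u_2 = (15/7, -3/7, 3/7, -24/7)
  u_3 = (-8/13, -14/13, -38/13, -8/13)

Apply the Gram-Schmidt recurrence
  u_1 = v_1
  u_i = v_i − Σ_{j<i} ((v_i · u_j) / (u_j · u_j)) · u_j.

Step by step this gives:
  u_1 = (-2, -1, 1, -1)
  u_2 = (15/7, -3/7, 3/7, -24/7)
  u_3 = (-8/13, -14/13, -38/13, -8/13)

Orthogonality check:
  u_2 · u_1 = 0 (should be 0)
  u_3 · u_1 = 0 (should be 0)
  u_3 · u_2 = 0 (should be 0)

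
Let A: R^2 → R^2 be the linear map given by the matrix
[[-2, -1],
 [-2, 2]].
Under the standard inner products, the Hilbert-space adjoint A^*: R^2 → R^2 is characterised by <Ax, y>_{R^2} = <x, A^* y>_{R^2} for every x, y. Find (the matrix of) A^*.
A^* = A^T =
[[-2, -2],
 [-1, 2]]

For real matrices with standard dot products, the defining identity <Ax, y> = <x, A^* y> gives (Ax)^T y = x^T (A^*) y, i.e. x^T A^T y = x^T (A^*) y. Since this holds for all x, y, we must have A^* = A^T. Therefore
A^* =
[[-2, -2],
 [-1, 2]].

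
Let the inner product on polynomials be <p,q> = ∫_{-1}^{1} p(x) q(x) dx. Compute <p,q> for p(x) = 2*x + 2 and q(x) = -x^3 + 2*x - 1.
<p,q> = -32/15

Expand the product: p(x)·q(x) = -2*x^4 - 2*x^3 + 4*x^2 + 2*x - 2.
∫_{-1}^{1} of each monomial x^k gives [2/(k+1) if k even, 0 if k odd]. Integrating term-by-term (or equivalently evaluating the antiderivative F(x) = -2*x^5/5 - x^4/2 + 4*x^3/3 + x^2 - 2*x at the endpoints):
  F(1) − F(−1) = -17/30 − (47/30) = -32/15.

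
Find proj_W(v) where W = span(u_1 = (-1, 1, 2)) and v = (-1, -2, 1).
proj_W(v) = (-1/6, 1/6, 1/3)

Set up U = [u_1 | ... | u_1] ∈ R^(3×1). The projector onto W = col(U) is P = U (U^T U)^(-1) U^T.
Compute U^T U =
  [6],
and U^T v = (1).
Solve U^T U · c = U^T v for the coefficients: c = (1/6). The projection is proj_W(v) = U c.
Check: (v - proj_W(v)) · u_1 = 0  (should be 0).
Result: proj_W(v) = (-1/6, 1/6, 1/3).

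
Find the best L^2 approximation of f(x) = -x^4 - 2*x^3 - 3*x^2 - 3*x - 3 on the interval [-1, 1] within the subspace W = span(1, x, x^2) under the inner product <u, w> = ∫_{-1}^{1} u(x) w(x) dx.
g(x) = -27*x^2/7 - 21*x/5 - 102/35

The best approximation g ∈ W is the orthogonal projection of f onto W. Writing g = a_0 + a_1 x + a_2 x^2, the coefficients solve the normal equations G · a = b where
  G_{ij} = <φ_i, φ_j> and b_i = <f, φ_i>, with φ_0 = 1, φ_1 = x, φ_2 = x^2.
G =
  [2, 0, 2/3]
  [0, 2/3, 0]
  [2/3, 0, 2/5],
b = (-42/5, -14/5, -122/35).
Solving gives a_0 = -102/35, a_1 = -21/5, a_2 = -27/7, so
  g(x) = -27*x^2/7 - 21*x/5 - 102/35.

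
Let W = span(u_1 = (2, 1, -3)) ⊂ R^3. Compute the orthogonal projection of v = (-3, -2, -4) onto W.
proj_W(v) = (4/7, 2/7, -6/7)

Set up U = [u_1 | ... | u_1] ∈ R^(3×1). The projector onto W = col(U) is P = U (U^T U)^(-1) U^T.
Compute U^T U =
  [14],
and U^T v = (4).
Solve U^T U · c = U^T v for the coefficients: c = (2/7). The projection is proj_W(v) = U c.
Check: (v - proj_W(v)) · u_1 = 0  (should be 0).
Result: proj_W(v) = (4/7, 2/7, -6/7).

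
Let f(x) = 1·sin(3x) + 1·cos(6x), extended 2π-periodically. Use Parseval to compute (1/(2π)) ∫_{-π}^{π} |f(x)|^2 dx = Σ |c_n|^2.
Σ |c_n|^2 = 1

Expand |f|^2 and use orthogonality of {sin(nx), cos(mx)} on [-π, π]:
  ∫_{-π}^{π} sin(nx)^2 dx = π, ∫ cos(mx)^2 dx = π, and cross terms integrate to 0.
So ∫_{-π}^{π} f(x)^2 dx = 1^2 · π + 1^2 · π = (1 + 1)π.
Divide by 2π: (1 + 1)/2 = 1.
By Parseval, this equals Σ |c_n|^2.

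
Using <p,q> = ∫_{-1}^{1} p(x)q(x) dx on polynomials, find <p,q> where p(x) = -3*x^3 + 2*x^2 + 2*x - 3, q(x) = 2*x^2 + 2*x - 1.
<p,q> = 38/15

Expand the product: p(x)·q(x) = -6*x^5 - 2*x^4 + 11*x^3 - 4*x^2 - 8*x + 3.
∫_{-1}^{1} of each monomial x^k gives [2/(k+1) if k even, 0 if k odd]. Integrating term-by-term (or equivalently evaluating the antiderivative F(x) = -x^6 - 2*x^5/5 + 11*x^4/4 - 4*x^3/3 - 4*x^2 + 3*x at the endpoints):
  F(1) − F(−1) = -59/60 − (-211/60) = 38/15.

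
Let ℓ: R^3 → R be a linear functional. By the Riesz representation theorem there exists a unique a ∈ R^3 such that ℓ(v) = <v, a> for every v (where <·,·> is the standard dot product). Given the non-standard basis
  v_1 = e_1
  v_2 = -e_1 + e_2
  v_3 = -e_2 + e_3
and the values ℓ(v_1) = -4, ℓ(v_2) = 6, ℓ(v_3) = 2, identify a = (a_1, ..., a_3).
a = (-4, 2, 4)

Write a = (a_1, ..., a_3) in the standard basis. For each basis vector v_i, ℓ(v_i) = <v_i, a> is a linear equation in the a_j's. Collect the n equations into a matrix system V a = ℓ, where row i of V is v_i (expressed in the standard basis). Since V is invertible (lower-triangular with 1s on the diagonal, up to permutation), solve by back-substitution:
  V =
[[1, 0, 0],
 [-1, 1, 0],
 [0, -1, 1]]
  V a = (-4, 6, 2)
Solving gives a = (-4, 2, 4).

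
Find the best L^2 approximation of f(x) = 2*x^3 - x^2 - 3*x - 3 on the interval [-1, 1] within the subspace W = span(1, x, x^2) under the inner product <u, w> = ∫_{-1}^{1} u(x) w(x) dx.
g(x) = -x^2 - 9*x/5 - 3

The best approximation g ∈ W is the orthogonal projection of f onto W. Writing g = a_0 + a_1 x + a_2 x^2, the coefficients solve the normal equations G · a = b where
  G_{ij} = <φ_i, φ_j> and b_i = <f, φ_i>, with φ_0 = 1, φ_1 = x, φ_2 = x^2.
G =
  [2, 0, 2/3]
  [0, 2/3, 0]
  [2/3, 0, 2/5],
b = (-20/3, -6/5, -12/5).
Solving gives a_0 = -3, a_1 = -9/5, a_2 = -1, so
  g(x) = -x^2 - 9*x/5 - 3.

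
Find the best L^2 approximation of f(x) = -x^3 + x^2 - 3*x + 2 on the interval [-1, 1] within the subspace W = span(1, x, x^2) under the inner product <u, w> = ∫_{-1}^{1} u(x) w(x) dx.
g(x) = x^2 - 18*x/5 + 2

The best approximation g ∈ W is the orthogonal projection of f onto W. Writing g = a_0 + a_1 x + a_2 x^2, the coefficients solve the normal equations G · a = b where
  G_{ij} = <φ_i, φ_j> and b_i = <f, φ_i>, with φ_0 = 1, φ_1 = x, φ_2 = x^2.
G =
  [2, 0, 2/3]
  [0, 2/3, 0]
  [2/3, 0, 2/5],
b = (14/3, -12/5, 26/15).
Solving gives a_0 = 2, a_1 = -18/5, a_2 = 1, so
  g(x) = x^2 - 18*x/5 + 2.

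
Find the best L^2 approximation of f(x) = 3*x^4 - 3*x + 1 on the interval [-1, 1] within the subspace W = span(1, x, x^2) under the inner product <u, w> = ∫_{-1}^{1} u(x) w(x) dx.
g(x) = 18*x^2/7 - 3*x + 26/35

The best approximation g ∈ W is the orthogonal projection of f onto W. Writing g = a_0 + a_1 x + a_2 x^2, the coefficients solve the normal equations G · a = b where
  G_{ij} = <φ_i, φ_j> and b_i = <f, φ_i>, with φ_0 = 1, φ_1 = x, φ_2 = x^2.
G =
  [2, 0, 2/3]
  [0, 2/3, 0]
  [2/3, 0, 2/5],
b = (16/5, -2, 32/21).
Solving gives a_0 = 26/35, a_1 = -3, a_2 = 18/7, so
  g(x) = 18*x^2/7 - 3*x + 26/35.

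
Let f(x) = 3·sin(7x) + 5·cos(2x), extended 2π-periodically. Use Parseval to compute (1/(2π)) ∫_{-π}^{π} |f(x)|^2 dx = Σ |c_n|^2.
Σ |c_n|^2 = 17

Expand |f|^2 and use orthogonality of {sin(nx), cos(mx)} on [-π, π]:
  ∫_{-π}^{π} sin(nx)^2 dx = π, ∫ cos(mx)^2 dx = π, and cross terms integrate to 0.
So ∫_{-π}^{π} f(x)^2 dx = 3^2 · π + 5^2 · π = (9 + 25)π.
Divide by 2π: (9 + 25)/2 = 17.
By Parseval, this equals Σ |c_n|^2.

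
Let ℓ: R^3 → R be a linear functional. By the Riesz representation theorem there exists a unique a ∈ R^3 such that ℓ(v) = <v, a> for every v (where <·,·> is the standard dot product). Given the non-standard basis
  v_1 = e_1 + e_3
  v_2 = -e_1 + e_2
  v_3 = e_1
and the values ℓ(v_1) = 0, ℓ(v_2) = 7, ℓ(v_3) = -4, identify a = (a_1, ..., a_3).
a = (-4, 3, 4)

Write a = (a_1, ..., a_3) in the standard basis. For each basis vector v_i, ℓ(v_i) = <v_i, a> is a linear equation in the a_j's. Collect the n equations into a matrix system V a = ℓ, where row i of V is v_i (expressed in the standard basis). Since V is invertible (lower-triangular with 1s on the diagonal, up to permutation), solve by back-substitution:
  V =
[[1, 0, 1],
 [-1, 1, 0],
 [1, 0, 0]]
  V a = (0, 7, -4)
Solving gives a = (-4, 3, 4).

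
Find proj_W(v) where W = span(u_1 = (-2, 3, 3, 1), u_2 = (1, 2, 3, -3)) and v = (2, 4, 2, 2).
proj_W(v) = (-466/429, 944/429, 26/11, 58/429)

Set up U = [u_1 | ... | u_2] ∈ R^(4×2). The projector onto W = col(U) is P = U (U^T U)^(-1) U^T.
Compute U^T U =
  [23, 10]
  [10, 23],
and U^T v = (16, 10).
Solve U^T U · c = U^T v for the coefficients: c = (268/429, 70/429). The projection is proj_W(v) = U c.
Check: (v - proj_W(v)) · u_1 = 0  (should be 0).
Check: (v - proj_W(v)) · u_2 = 0  (should be 0).
Result: proj_W(v) = (-466/429, 944/429, 26/11, 58/429).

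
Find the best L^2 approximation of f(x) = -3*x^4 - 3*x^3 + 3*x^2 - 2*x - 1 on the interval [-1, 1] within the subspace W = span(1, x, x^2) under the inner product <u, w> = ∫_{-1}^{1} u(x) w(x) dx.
g(x) = 3*x^2/7 - 19*x/5 - 26/35

The best approximation g ∈ W is the orthogonal projection of f onto W. Writing g = a_0 + a_1 x + a_2 x^2, the coefficients solve the normal equations G · a = b where
  G_{ij} = <φ_i, φ_j> and b_i = <f, φ_i>, with φ_0 = 1, φ_1 = x, φ_2 = x^2.
G =
  [2, 0, 2/3]
  [0, 2/3, 0]
  [2/3, 0, 2/5],
b = (-6/5, -38/15, -34/105).
Solving gives a_0 = -26/35, a_1 = -19/5, a_2 = 3/7, so
  g(x) = 3*x^2/7 - 19*x/5 - 26/35.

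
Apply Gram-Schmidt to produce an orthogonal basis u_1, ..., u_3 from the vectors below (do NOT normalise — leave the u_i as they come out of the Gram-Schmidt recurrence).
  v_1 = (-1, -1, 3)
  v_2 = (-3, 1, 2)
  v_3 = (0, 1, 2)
Orthogonal basis:
  u_1 = (-1, -1, 3)
  u_2 = (-25/11, 19/11, -2/11)
  u_3 = (5/6, 7/6, 2/3)

Apply the Gram-Schmidt recurrence
  u_1 = v_1
  u_i = v_i − Σ_{j<i} ((v_i · u_j) / (u_j · u_j)) · u_j.

Step by step this gives:
  u_1 = (-1, -1, 3)
  u_2 = (-25/11, 19/11, -2/11)
  u_3 = (5/6, 7/6, 2/3)

Orthogonality check:
  u_2 · u_1 = 0 (should be 0)
  u_3 · u_1 = 0 (should be 0)
  u_3 · u_2 = 0 (should be 0)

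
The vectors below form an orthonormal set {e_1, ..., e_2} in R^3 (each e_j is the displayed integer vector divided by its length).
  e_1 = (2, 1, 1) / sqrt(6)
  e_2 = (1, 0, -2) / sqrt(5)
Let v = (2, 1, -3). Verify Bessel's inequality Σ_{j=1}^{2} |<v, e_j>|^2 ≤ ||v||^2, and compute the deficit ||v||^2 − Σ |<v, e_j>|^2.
Σ |<v, e_j>|^2 = 202/15; ||v||^2 = 14; deficit = 8/15

Write each e_j = u_j / sqrt(<u_j, u_j>) where u_j is the displayed integer vector. Then <v, e_j> = <v, u_j> / sqrt(<u_j, u_j>), so |<v, e_j>|^2 = <v, u_j>^2 / <u_j, u_j>.
Coefficients: <v, e_1> = 2/sqrt(6), <v, e_2> = 8/sqrt(5).
Square and sum: Σ |<v, e_j>|^2 = 202/15.
Compute ||v||^2 = v·v = 14.
Deficit = 14 − 202/15 = 8/15 ≥ 0, confirming Bessel's inequality. (The deficit equals ||v − Σ <v,e_j> e_j||^2, the squared distance from v to span{e_j}.)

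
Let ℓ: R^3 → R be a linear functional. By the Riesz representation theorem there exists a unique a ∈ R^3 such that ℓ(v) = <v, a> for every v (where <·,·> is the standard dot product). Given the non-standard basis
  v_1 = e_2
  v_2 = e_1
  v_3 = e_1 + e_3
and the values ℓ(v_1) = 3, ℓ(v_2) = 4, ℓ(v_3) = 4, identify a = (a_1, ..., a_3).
a = (4, 3, 0)

Write a = (a_1, ..., a_3) in the standard basis. For each basis vector v_i, ℓ(v_i) = <v_i, a> is a linear equation in the a_j's. Collect the n equations into a matrix system V a = ℓ, where row i of V is v_i (expressed in the standard basis). Since V is invertible (lower-triangular with 1s on the diagonal, up to permutation), solve by back-substitution:
  V =
[[0, 1, 0],
 [1, 0, 0],
 [1, 0, 1]]
  V a = (3, 4, 4)
Solving gives a = (4, 3, 0).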